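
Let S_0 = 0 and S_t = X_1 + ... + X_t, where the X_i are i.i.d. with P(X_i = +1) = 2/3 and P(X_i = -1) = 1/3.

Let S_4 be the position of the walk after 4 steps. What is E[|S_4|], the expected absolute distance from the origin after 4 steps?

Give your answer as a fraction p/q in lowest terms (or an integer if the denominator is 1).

S_4 takes values m ≡ 0 (mod 2) with |m| ≤ 4; P(S_4=m) = C(4,(4+m)/2) · (2/3)^((4+m)/2) · (1/3)^((4-m)/2).
Distribution: P(S=-4)=1/81, P(S=-2)=8/81, P(S=0)=8/27, P(S=2)=32/81, P(S=4)=16/81
E[|S_4|] = Σ_m |m|·P(S_4=m) = 148/81

Answer: 148/81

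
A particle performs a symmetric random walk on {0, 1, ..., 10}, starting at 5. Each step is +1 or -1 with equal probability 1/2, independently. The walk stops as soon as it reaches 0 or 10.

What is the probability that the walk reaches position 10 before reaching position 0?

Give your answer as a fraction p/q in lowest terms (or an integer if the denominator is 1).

Symmetric walk (p = 1/2): the harmonic-function argument gives P(hit 10 before 0 | start at 5) = a/N.
P = 5/10 = 1/2

Answer: 1/2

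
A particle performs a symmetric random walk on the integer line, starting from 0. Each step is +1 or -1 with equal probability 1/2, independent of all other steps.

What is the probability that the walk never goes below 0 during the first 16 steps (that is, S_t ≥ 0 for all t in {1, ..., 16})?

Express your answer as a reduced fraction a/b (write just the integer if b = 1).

Let f(t,s) = #length-t paths at position s with S_1..S_t all ≥ 0.
f(t,s) = f(t-1,s-1) + f(t-1,s+1) for s ≥ 0; f(t,s) = 0 for s < 0.
t=0: f(0,0)=1
t=1: f(1,1)=1
t=2: f(2,0)=1 f(2,2)=1
t=3: f(3,1)=2 f(3,3)=1
t=4: f(4,0)=2 f(4,2)=3 f(4,4)=1
t=5: f(5,1)=5 f(5,3)=4 f(5,5)=1
t=6: f(6,0)=5 f(6,2)=9 f(6,4)=5 f(6,6)=1
t=7: f(7,1)=14 f(7,3)=14 f(7,5)=6 f(7,7)=1
t=8: f(8,0)=14 f(8,2)=28 f(8,4)=20 f(8,6)=7 f(8,8)=1
t=9: f(9,1)=42 f(9,3)=48 f(9,5)=27 f(9,7)=8 f(9,9)=1
t=10: f(10,0)=42 f(10,2)=90 f(10,4)=75 f(10,6)=35 f(10,8)=9 f(10,10)=1
t=11: f(11,1)=132 f(11,3)=165 f(11,5)=110 f(11,7)=44 f(11,9)=10 f(11,11)=1
t=12: f(12,0)=132 f(12,2)=297 f(12,4)=275 f(12,6)=154 f(12,8)=54 f(12,10)=11 f(12,12)=1
t=13: f(13,1)=429 f(13,3)=572 f(13,5)=429 f(13,7)=208 f(13,9)=65 f(13,11)=12 f(13,13)=1
t=14: f(14,0)=429 f(14,2)=1001 f(14,4)=1001 f(14,6)=637 f(14,8)=273 f(14,10)=77 f(14,12)=13 f(14,14)=1
t=15: f(15,1)=1430 f(15,3)=2002 f(15,5)=1638 f(15,7)=910 f(15,9)=350 f(15,11)=90 f(15,13)=14 f(15,15)=1
t=16: f(16,0)=1430 f(16,2)=3432 f(16,4)=3640 f(16,6)=2548 f(16,8)=1260 f(16,10)=440 f(16,12)=104 f(16,14)=15 f(16,16)=1
Σ_s f(16,s) = 12870
P = 12870/65536 = 6435/32768

Answer: 6435/32768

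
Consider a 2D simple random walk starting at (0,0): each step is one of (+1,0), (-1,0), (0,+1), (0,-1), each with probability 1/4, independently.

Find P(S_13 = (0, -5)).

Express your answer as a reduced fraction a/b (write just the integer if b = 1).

Answer: 511225/67108864

Derivation:
Let h be the number of horizontal steps (so 13-h are vertical). To end at (0,-5) need (h+0)/2 right-steps and ((13-h)-5)/2 up-steps.
Sum over h with 0 ≤ h ≤ 8, h ≡ 0 (mod 2), 13-h ≡ 1 (mod 2):
h=0: C(13,0)·C(0,0)·C(13,4) = 1·1·715 = 715
h=2: C(13,2)·C(2,1)·C(11,3) = 78·2·165 = 25740
h=4: C(13,4)·C(4,2)·C(9,2) = 715·6·36 = 154440
h=6: C(13,6)·C(6,3)·C(7,1) = 1716·20·7 = 240240
h=8: C(13,8)·C(8,4)·C(5,0) = 1287·70·1 = 90090
Total favorable: 511225
Total paths: 4^13 = 67108864
P = 511225/67108864 = 511225/67108864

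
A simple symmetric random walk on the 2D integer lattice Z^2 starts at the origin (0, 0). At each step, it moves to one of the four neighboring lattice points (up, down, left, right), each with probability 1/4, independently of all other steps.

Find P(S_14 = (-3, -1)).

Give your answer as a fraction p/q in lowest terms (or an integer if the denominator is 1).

Answer: 3006003/134217728

Derivation:
Let h be the number of horizontal steps (so 14-h are vertical). To end at (-3,-1) need (h-3)/2 right-steps and ((14-h)-1)/2 up-steps.
Sum over h with 3 ≤ h ≤ 13, h ≡ 1 (mod 2), 14-h ≡ 1 (mod 2):
h=3: C(14,3)·C(3,0)·C(11,5) = 364·1·462 = 168168
h=5: C(14,5)·C(5,1)·C(9,4) = 2002·5·126 = 1261260
h=7: C(14,7)·C(7,2)·C(7,3) = 3432·21·35 = 2522520
h=9: C(14,9)·C(9,3)·C(5,2) = 2002·84·10 = 1681680
h=11: C(14,11)·C(11,4)·C(3,1) = 364·330·3 = 360360
h=13: C(14,13)·C(13,5)·C(1,0) = 14·1287·1 = 18018
Total favorable: 6012006
Total paths: 4^14 = 268435456
P = 6012006/268435456 = 3006003/134217728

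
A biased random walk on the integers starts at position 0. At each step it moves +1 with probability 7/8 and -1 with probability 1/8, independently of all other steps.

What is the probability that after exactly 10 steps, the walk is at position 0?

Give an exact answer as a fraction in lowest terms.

Answer: 1058841/268435456

Derivation:
To be at 0 after 10 steps: need exactly 5 steps of +1 and 5 of -1.
Number of such sequences: C(10,5) = 252
Each has probability (7/8)^5 · (1/8)^5 = 16807/1073741824
P = 252 · 16807/1073741824 = 1058841/268435456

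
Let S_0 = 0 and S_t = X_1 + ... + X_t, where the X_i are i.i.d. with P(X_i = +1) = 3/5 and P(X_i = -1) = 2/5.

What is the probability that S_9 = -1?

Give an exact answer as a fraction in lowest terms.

To reach position -1 after 9 steps: need 4 steps of +1 and 5 steps of -1.
Number of such sequences: C(9,4) = 126
Each has probability (3/5)^4 · (2/5)^5 = 2592/1953125
P = 126 · 2592/1953125 = 326592/1953125

Answer: 326592/1953125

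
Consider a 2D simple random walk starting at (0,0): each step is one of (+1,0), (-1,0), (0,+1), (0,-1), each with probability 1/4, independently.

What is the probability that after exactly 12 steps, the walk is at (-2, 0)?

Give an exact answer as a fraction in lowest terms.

Let h be the number of horizontal steps (so 12-h are vertical). To end at (-2,0) need (h-2)/2 right-steps and ((12-h)+0)/2 up-steps.
Sum over h with 2 ≤ h ≤ 12, h ≡ 0 (mod 2), 12-h ≡ 0 (mod 2):
h=2: C(12,2)·C(2,0)·C(10,5) = 66·1·252 = 16632
h=4: C(12,4)·C(4,1)·C(8,4) = 495·4·70 = 138600
h=6: C(12,6)·C(6,2)·C(6,3) = 924·15·20 = 277200
h=8: C(12,8)·C(8,3)·C(4,2) = 495·56·6 = 166320
h=10: C(12,10)·C(10,4)·C(2,1) = 66·210·2 = 27720
h=12: C(12,12)·C(12,5)·C(0,0) = 1·792·1 = 792
Total favorable: 627264
Total paths: 4^12 = 16777216
P = 627264/16777216 = 9801/262144

Answer: 9801/262144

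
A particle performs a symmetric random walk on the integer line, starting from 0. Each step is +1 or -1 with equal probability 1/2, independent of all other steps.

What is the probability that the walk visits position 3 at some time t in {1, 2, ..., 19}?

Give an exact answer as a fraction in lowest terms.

Count via complement. Let g(t,s) = #length-t paths at position s with S_1..S_t all ≠ 3.
g(t,s) = g(t-1,s-1) + g(t-1,s+1) for s ≠ 3; g(t,3) = 0.
t=0: g(0,0)=1
t=1: g(1,-1)=1 g(1,1)=1
t=2: g(2,-2)=1 g(2,0)=2 g(2,2)=1
t=3: g(3,-3)=1 g(3,-1)=3 g(3,1)=3
t=4: g(4,-4)=1 g(4,-2)=4 g(4,0)=6 g(4,2)=3
t=5: g(5,-5)=1 g(5,-3)=5 g(5,-1)=10 g(5,1)=9
t=6: g(6,-6)=1 g(6,-4)=6 g(6,-2)=15 g(6,0)=19 g(6,2)=9
t=7: g(7,-7)=1 g(7,-5)=7 g(7,-3)=21 g(7,-1)=34 g(7,1)=28
t=8: g(8,-8)=1 g(8,-6)=8 g(8,-4)=28 g(8,-2)=55 g(8,0)=62 g(8,2)=28
t=9: g(9,-9)=1 g(9,-7)=9 g(9,-5)=36 g(9,-3)=83 g(9,-1)=117 g(9,1)=90
t=10: g(10,-10)=1 g(10,-8)=10 g(10,-6)=45 g(10,-4)=119 g(10,-2)=200 g(10,0)=207 g(10,2)=90
t=11: g(11,-11)=1 g(11,-9)=11 g(11,-7)=55 g(11,-5)=164 g(11,-3)=319 g(11,-1)=407 g(11,1)=297
t=12: g(12,-12)=1 g(12,-10)=12 g(12,-8)=66 g(12,-6)=219 g(12,-4)=483 g(12,-2)=726 g(12,0)=704 g(12,2)=297
t=13: g(13,-13)=1 g(13,-11)=13 g(13,-9)=78 g(13,-7)=285 g(13,-5)=702 g(13,-3)=1209 g(13,-1)=1430 g(13,1)=1001
t=14: g(14,-14)=1 g(14,-12)=14 g(14,-10)=91 g(14,-8)=363 g(14,-6)=987 g(14,-4)=1911 g(14,-2)=2639 g(14,0)=2431 g(14,2)=1001
t=15: g(15,-15)=1 g(15,-13)=15 g(15,-11)=105 g(15,-9)=454 g(15,-7)=1350 g(15,-5)=2898 g(15,-3)=4550 g(15,-1)=5070 g(15,1)=3432
t=16: g(16,-16)=1 g(16,-14)=16 g(16,-12)=120 g(16,-10)=559 g(16,-8)=1804 g(16,-6)=4248 g(16,-4)=7448 g(16,-2)=9620 g(16,0)=8502 g(16,2)=3432
t=17: g(17,-17)=1 g(17,-15)=17 g(17,-13)=136 g(17,-11)=679 g(17,-9)=2363 g(17,-7)=6052 g(17,-5)=11696 g(17,-3)=17068 g(17,-1)=18122 g(17,1)=11934
t=18: g(18,-18)=1 g(18,-16)=18 g(18,-14)=153 g(18,-12)=815 g(18,-10)=3042 g(18,-8)=8415 g(18,-6)=17748 g(18,-4)=28764 g(18,-2)=35190 g(18,0)=30056 g(18,2)=11934
t=19: g(19,-19)=1 g(19,-17)=19 g(19,-15)=171 g(19,-13)=968 g(19,-11)=3857 g(19,-9)=11457 g(19,-7)=26163 g(19,-5)=46512 g(19,-3)=63954 g(19,-1)=65246 g(19,1)=41990
Paths never hitting 3: Σ_s g(19,s) = 260338
Paths hitting 3: 2^19 - 260338 = 263950
P = 263950/524288 = 131975/262144

Answer: 131975/262144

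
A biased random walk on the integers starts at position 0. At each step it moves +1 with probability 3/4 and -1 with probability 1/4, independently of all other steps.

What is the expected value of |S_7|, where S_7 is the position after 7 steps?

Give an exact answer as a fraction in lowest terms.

Answer: 3787/1024

Derivation:
S_7 takes values m ≡ 1 (mod 2) with |m| ≤ 7; P(S_7=m) = C(7,(7+m)/2) · (3/4)^((7+m)/2) · (1/4)^((7-m)/2).
Distribution: P(S=-7)=1/16384, P(S=-5)=21/16384, P(S=-3)=189/16384, P(S=-1)=945/16384, P(S=1)=2835/16384, P(S=3)=5103/16384, P(S=5)=5103/16384, P(S=7)=2187/16384
E[|S_7|] = Σ_m |m|·P(S_7=m) = 3787/1024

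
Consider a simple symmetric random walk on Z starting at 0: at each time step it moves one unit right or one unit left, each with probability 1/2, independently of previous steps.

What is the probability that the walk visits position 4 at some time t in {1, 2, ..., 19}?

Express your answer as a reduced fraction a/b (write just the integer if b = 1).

Count via complement. Let g(t,s) = #length-t paths at position s with S_1..S_t all ≠ 4.
g(t,s) = g(t-1,s-1) + g(t-1,s+1) for s ≠ 4; g(t,4) = 0.
t=0: g(0,0)=1
t=1: g(1,-1)=1 g(1,1)=1
t=2: g(2,-2)=1 g(2,0)=2 g(2,2)=1
t=3: g(3,-3)=1 g(3,-1)=3 g(3,1)=3 g(3,3)=1
t=4: g(4,-4)=1 g(4,-2)=4 g(4,0)=6 g(4,2)=4
t=5: g(5,-5)=1 g(5,-3)=5 g(5,-1)=10 g(5,1)=10 g(5,3)=4
t=6: g(6,-6)=1 g(6,-4)=6 g(6,-2)=15 g(6,0)=20 g(6,2)=14
t=7: g(7,-7)=1 g(7,-5)=7 g(7,-3)=21 g(7,-1)=35 g(7,1)=34 g(7,3)=14
t=8: g(8,-8)=1 g(8,-6)=8 g(8,-4)=28 g(8,-2)=56 g(8,0)=69 g(8,2)=48
t=9: g(9,-9)=1 g(9,-7)=9 g(9,-5)=36 g(9,-3)=84 g(9,-1)=125 g(9,1)=117 g(9,3)=48
t=10: g(10,-10)=1 g(10,-8)=10 g(10,-6)=45 g(10,-4)=120 g(10,-2)=209 g(10,0)=242 g(10,2)=165
t=11: g(11,-11)=1 g(11,-9)=11 g(11,-7)=55 g(11,-5)=165 g(11,-3)=329 g(11,-1)=451 g(11,1)=407 g(11,3)=165
t=12: g(12,-12)=1 g(12,-10)=12 g(12,-8)=66 g(12,-6)=220 g(12,-4)=494 g(12,-2)=780 g(12,0)=858 g(12,2)=572
t=13: g(13,-13)=1 g(13,-11)=13 g(13,-9)=78 g(13,-7)=286 g(13,-5)=714 g(13,-3)=1274 g(13,-1)=1638 g(13,1)=1430 g(13,3)=572
t=14: g(14,-14)=1 g(14,-12)=14 g(14,-10)=91 g(14,-8)=364 g(14,-6)=1000 g(14,-4)=1988 g(14,-2)=2912 g(14,0)=3068 g(14,2)=2002
t=15: g(15,-15)=1 g(15,-13)=15 g(15,-11)=105 g(15,-9)=455 g(15,-7)=1364 g(15,-5)=2988 g(15,-3)=4900 g(15,-1)=5980 g(15,1)=5070 g(15,3)=2002
t=16: g(16,-16)=1 g(16,-14)=16 g(16,-12)=120 g(16,-10)=560 g(16,-8)=1819 g(16,-6)=4352 g(16,-4)=7888 g(16,-2)=10880 g(16,0)=11050 g(16,2)=7072
t=17: g(17,-17)=1 g(17,-15)=17 g(17,-13)=136 g(17,-11)=680 g(17,-9)=2379 g(17,-7)=6171 g(17,-5)=12240 g(17,-3)=18768 g(17,-1)=21930 g(17,1)=18122 g(17,3)=7072
t=18: g(18,-18)=1 g(18,-16)=18 g(18,-14)=153 g(18,-12)=816 g(18,-10)=3059 g(18,-8)=8550 g(18,-6)=18411 g(18,-4)=31008 g(18,-2)=40698 g(18,0)=40052 g(18,2)=25194
t=19: g(19,-19)=1 g(19,-17)=19 g(19,-15)=171 g(19,-13)=969 g(19,-11)=3875 g(19,-9)=11609 g(19,-7)=26961 g(19,-5)=49419 g(19,-3)=71706 g(19,-1)=80750 g(19,1)=65246 g(19,3)=25194
Paths never hitting 4: Σ_s g(19,s) = 335920
Paths hitting 4: 2^19 - 335920 = 188368
P = 188368/524288 = 11773/32768

Answer: 11773/32768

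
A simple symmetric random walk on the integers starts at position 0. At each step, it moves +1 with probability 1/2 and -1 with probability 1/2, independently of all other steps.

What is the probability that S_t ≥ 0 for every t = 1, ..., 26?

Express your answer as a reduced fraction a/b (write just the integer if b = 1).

Answer: 1300075/8388608

Derivation:
Let f(t,s) = #length-t paths at position s with S_1..S_t all ≥ 0.
f(t,s) = f(t-1,s-1) + f(t-1,s+1) for s ≥ 0; f(t,s) = 0 for s < 0.
t=0: f(0,0)=1
t=1: f(1,1)=1
t=2: f(2,0)=1 f(2,2)=1
t=3: f(3,1)=2 f(3,3)=1
t=4: f(4,0)=2 f(4,2)=3 f(4,4)=1
t=5: f(5,1)=5 f(5,3)=4 f(5,5)=1
t=6: f(6,0)=5 f(6,2)=9 f(6,4)=5 f(6,6)=1
t=7: f(7,1)=14 f(7,3)=14 f(7,5)=6 f(7,7)=1
t=8: f(8,0)=14 f(8,2)=28 f(8,4)=20 f(8,6)=7 f(8,8)=1
t=9: f(9,1)=42 f(9,3)=48 f(9,5)=27 f(9,7)=8 f(9,9)=1
t=10: f(10,0)=42 f(10,2)=90 f(10,4)=75 f(10,6)=35 f(10,8)=9 f(10,10)=1
t=11: f(11,1)=132 f(11,3)=165 f(11,5)=110 f(11,7)=44 f(11,9)=10 f(11,11)=1
t=12: f(12,0)=132 f(12,2)=297 f(12,4)=275 f(12,6)=154 f(12,8)=54 f(12,10)=11 f(12,12)=1
t=13: f(13,1)=429 f(13,3)=572 f(13,5)=429 f(13,7)=208 f(13,9)=65 f(13,11)=12 f(13,13)=1
t=14: f(14,0)=429 f(14,2)=1001 f(14,4)=1001 f(14,6)=637 f(14,8)=273 f(14,10)=77 f(14,12)=13 f(14,14)=1
t=15: f(15,1)=1430 f(15,3)=2002 f(15,5)=1638 f(15,7)=910 f(15,9)=350 f(15,11)=90 f(15,13)=14 f(15,15)=1
t=16: f(16,0)=1430 f(16,2)=3432 f(16,4)=3640 f(16,6)=2548 f(16,8)=1260 f(16,10)=440 f(16,12)=104 f(16,14)=15 f(16,16)=1
t=17: f(17,1)=4862 f(17,3)=7072 f(17,5)=6188 f(17,7)=3808 f(17,9)=1700 f(17,11)=544 f(17,13)=119 f(17,15)=16 f(17,17)=1
t=18: f(18,0)=4862 f(18,2)=11934 f(18,4)=13260 f(18,6)=9996 f(18,8)=5508 f(18,10)=2244 f(18,12)=663 f(18,14)=135 f(18,16)=17 f(18,18)=1
t=19: f(19,1)=16796 f(19,3)=25194 f(19,5)=23256 f(19,7)=15504 f(19,9)=7752 f(19,11)=2907 f(19,13)=798 f(19,15)=152 f(19,17)=18 f(19,19)=1
t=20: f(20,0)=16796 f(20,2)=41990 f(20,4)=48450 f(20,6)=38760 f(20,8)=23256 f(20,10)=10659 f(20,12)=3705 f(20,14)=950 f(20,16)=170 f(20,18)=19 f(20,20)=1
t=21: f(21,1)=58786 f(21,3)=90440 f(21,5)=87210 f(21,7)=62016 f(21,9)=33915 f(21,11)=14364 f(21,13)=4655 f(21,15)=1120 f(21,17)=189 f(21,19)=20 f(21,21)=1
t=22: f(22,0)=58786 f(22,2)=149226 f(22,4)=177650 f(22,6)=149226 f(22,8)=95931 f(22,10)=48279 f(22,12)=19019 f(22,14)=5775 f(22,16)=1309 f(22,18)=209 f(22,20)=21 f(22,22)=1
t=23: f(23,1)=208012 f(23,3)=326876 f(23,5)=326876 f(23,7)=245157 f(23,9)=144210 f(23,11)=67298 f(23,13)=24794 f(23,15)=7084 f(23,17)=1518 f(23,19)=230 f(23,21)=22 f(23,23)=1
t=24: f(24,0)=208012 f(24,2)=534888 f(24,4)=653752 f(24,6)=572033 f(24,8)=389367 f(24,10)=211508 f(24,12)=92092 f(24,14)=31878 f(24,16)=8602 f(24,18)=1748 f(24,20)=252 f(24,22)=23 f(24,24)=1
t=25: f(25,1)=742900 f(25,3)=1188640 f(25,5)=1225785 f(25,7)=961400 f(25,9)=600875 f(25,11)=303600 f(25,13)=123970 f(25,15)=40480 f(25,17)=10350 f(25,19)=2000 f(25,21)=275 f(25,23)=24 f(25,25)=1
t=26: f(26,0)=742900 f(26,2)=1931540 f(26,4)=2414425 f(26,6)=2187185 f(26,8)=1562275 f(26,10)=904475 f(26,12)=427570 f(26,14)=164450 f(26,16)=50830 f(26,18)=12350 f(26,20)=2275 f(26,22)=299 f(26,24)=25 f(26,26)=1
Σ_s f(26,s) = 10400600
P = 10400600/67108864 = 1300075/8388608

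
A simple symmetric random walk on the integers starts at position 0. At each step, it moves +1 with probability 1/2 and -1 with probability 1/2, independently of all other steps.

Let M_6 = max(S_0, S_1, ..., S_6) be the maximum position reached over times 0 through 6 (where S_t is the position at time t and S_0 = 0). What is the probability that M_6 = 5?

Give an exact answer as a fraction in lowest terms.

Let M_6 = max(S_0,...,S_6). Use the reflection principle: for j ≥ 1, #{paths with M_6 ≥ j} = #{S_6 ≥ j} + #{S_6 ≥ j+1}.
By reflection, #{M_6 ≥ 5} = #{S_6 ≥ 5} + #{S_6 ≥ 6} = 1 + 1 = 2.
#{M_6 ≥ 6} = #{S_6 ≥ 6} + #{S_6 ≥ 7} = 1 + 0 = 1.
#{M_6 = 5} = 2 - 1 = 1.
P(M_6 = 5) = 1/64 = 1/64

Answer: 1/64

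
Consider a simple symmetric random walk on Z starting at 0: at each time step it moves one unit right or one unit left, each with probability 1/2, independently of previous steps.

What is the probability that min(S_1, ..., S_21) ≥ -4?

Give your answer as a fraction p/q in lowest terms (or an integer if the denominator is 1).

Answer: 748391/1048576

Derivation:
Let f(t,s) = #length-t paths at position s with S_1..S_t all ≥ -4.
f(t,s) = f(t-1,s-1) + f(t-1,s+1) for s ≥ -4; f(t,s) = 0 for s < -4.
t=0: f(0,0)=1
t=1: f(1,-1)=1 f(1,1)=1
t=2: f(2,-2)=1 f(2,0)=2 f(2,2)=1
t=3: f(3,-3)=1 f(3,-1)=3 f(3,1)=3 f(3,3)=1
t=4: f(4,-4)=1 f(4,-2)=4 f(4,0)=6 f(4,2)=4 f(4,4)=1
t=5: f(5,-3)=5 f(5,-1)=10 f(5,1)=10 f(5,3)=5 f(5,5)=1
t=6: f(6,-4)=5 f(6,-2)=15 f(6,0)=20 f(6,2)=15 f(6,4)=6 f(6,6)=1
t=7: f(7,-3)=20 f(7,-1)=35 f(7,1)=35 f(7,3)=21 f(7,5)=7 f(7,7)=1
t=8: f(8,-4)=20 f(8,-2)=55 f(8,0)=70 f(8,2)=56 f(8,4)=28 f(8,6)=8 f(8,8)=1
t=9: f(9,-3)=75 f(9,-1)=125 f(9,1)=126 f(9,3)=84 f(9,5)=36 f(9,7)=9 f(9,9)=1
t=10: f(10,-4)=75 f(10,-2)=200 f(10,0)=251 f(10,2)=210 f(10,4)=120 f(10,6)=45 f(10,8)=10 f(10,10)=1
t=11: f(11,-3)=275 f(11,-1)=451 f(11,1)=461 f(11,3)=330 f(11,5)=165 f(11,7)=55 f(11,9)=11 f(11,11)=1
t=12: f(12,-4)=275 f(12,-2)=726 f(12,0)=912 f(12,2)=791 f(12,4)=495 f(12,6)=220 f(12,8)=66 f(12,10)=12 f(12,12)=1
t=13: f(13,-3)=1001 f(13,-1)=1638 f(13,1)=1703 f(13,3)=1286 f(13,5)=715 f(13,7)=286 f(13,9)=78 f(13,11)=13 f(13,13)=1
t=14: f(14,-4)=1001 f(14,-2)=2639 f(14,0)=3341 f(14,2)=2989 f(14,4)=2001 f(14,6)=1001 f(14,8)=364 f(14,10)=91 f(14,12)=14 f(14,14)=1
t=15: f(15,-3)=3640 f(15,-1)=5980 f(15,1)=6330 f(15,3)=4990 f(15,5)=3002 f(15,7)=1365 f(15,9)=455 f(15,11)=105 f(15,13)=15 f(15,15)=1
t=16: f(16,-4)=3640 f(16,-2)=9620 f(16,0)=12310 f(16,2)=11320 f(16,4)=7992 f(16,6)=4367 f(16,8)=1820 f(16,10)=560 f(16,12)=120 f(16,14)=16 f(16,16)=1
t=17: f(17,-3)=13260 f(17,-1)=21930 f(17,1)=23630 f(17,3)=19312 f(17,5)=12359 f(17,7)=6187 f(17,9)=2380 f(17,11)=680 f(17,13)=136 f(17,15)=17 f(17,17)=1
t=18: f(18,-4)=13260 f(18,-2)=35190 f(18,0)=45560 f(18,2)=42942 f(18,4)=31671 f(18,6)=18546 f(18,8)=8567 f(18,10)=3060 f(18,12)=816 f(18,14)=153 f(18,16)=18 f(18,18)=1
t=19: f(19,-3)=48450 f(19,-1)=80750 f(19,1)=88502 f(19,3)=74613 f(19,5)=50217 f(19,7)=27113 f(19,9)=11627 f(19,11)=3876 f(19,13)=969 f(19,15)=171 f(19,17)=19 f(19,19)=1
t=20: f(20,-4)=48450 f(20,-2)=129200 f(20,0)=169252 f(20,2)=163115 f(20,4)=124830 f(20,6)=77330 f(20,8)=38740 f(20,10)=15503 f(20,12)=4845 f(20,14)=1140 f(20,16)=190 f(20,18)=20 f(20,20)=1
t=21: f(21,-3)=177650 f(21,-1)=298452 f(21,1)=332367 f(21,3)=287945 f(21,5)=202160 f(21,7)=116070 f(21,9)=54243 f(21,11)=20348 f(21,13)=5985 f(21,15)=1330 f(21,17)=210 f(21,19)=21 f(21,21)=1
Σ_s f(21,s) = 1496782
P = 1496782/2097152 = 748391/1048576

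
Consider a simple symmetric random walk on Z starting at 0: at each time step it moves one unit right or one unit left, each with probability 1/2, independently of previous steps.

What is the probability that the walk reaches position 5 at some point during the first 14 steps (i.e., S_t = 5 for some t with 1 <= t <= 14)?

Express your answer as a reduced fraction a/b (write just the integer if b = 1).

Count via complement. Let g(t,s) = #length-t paths at position s with S_1..S_t all ≠ 5.
g(t,s) = g(t-1,s-1) + g(t-1,s+1) for s ≠ 5; g(t,5) = 0.
t=0: g(0,0)=1
t=1: g(1,-1)=1 g(1,1)=1
t=2: g(2,-2)=1 g(2,0)=2 g(2,2)=1
t=3: g(3,-3)=1 g(3,-1)=3 g(3,1)=3 g(3,3)=1
t=4: g(4,-4)=1 g(4,-2)=4 g(4,0)=6 g(4,2)=4 g(4,4)=1
t=5: g(5,-5)=1 g(5,-3)=5 g(5,-1)=10 g(5,1)=10 g(5,3)=5
t=6: g(6,-6)=1 g(6,-4)=6 g(6,-2)=15 g(6,0)=20 g(6,2)=15 g(6,4)=5
t=7: g(7,-7)=1 g(7,-5)=7 g(7,-3)=21 g(7,-1)=35 g(7,1)=35 g(7,3)=20
t=8: g(8,-8)=1 g(8,-6)=8 g(8,-4)=28 g(8,-2)=56 g(8,0)=70 g(8,2)=55 g(8,4)=20
t=9: g(9,-9)=1 g(9,-7)=9 g(9,-5)=36 g(9,-3)=84 g(9,-1)=126 g(9,1)=125 g(9,3)=75
t=10: g(10,-10)=1 g(10,-8)=10 g(10,-6)=45 g(10,-4)=120 g(10,-2)=210 g(10,0)=251 g(10,2)=200 g(10,4)=75
t=11: g(11,-11)=1 g(11,-9)=11 g(11,-7)=55 g(11,-5)=165 g(11,-3)=330 g(11,-1)=461 g(11,1)=451 g(11,3)=275
t=12: g(12,-12)=1 g(12,-10)=12 g(12,-8)=66 g(12,-6)=220 g(12,-4)=495 g(12,-2)=791 g(12,0)=912 g(12,2)=726 g(12,4)=275
t=13: g(13,-13)=1 g(13,-11)=13 g(13,-9)=78 g(13,-7)=286 g(13,-5)=715 g(13,-3)=1286 g(13,-1)=1703 g(13,1)=1638 g(13,3)=1001
t=14: g(14,-14)=1 g(14,-12)=14 g(14,-10)=91 g(14,-8)=364 g(14,-6)=1001 g(14,-4)=2001 g(14,-2)=2989 g(14,0)=3341 g(14,2)=2639 g(14,4)=1001
Paths never hitting 5: Σ_s g(14,s) = 13442
Paths hitting 5: 2^14 - 13442 = 2942
P = 2942/16384 = 1471/8192

Answer: 1471/8192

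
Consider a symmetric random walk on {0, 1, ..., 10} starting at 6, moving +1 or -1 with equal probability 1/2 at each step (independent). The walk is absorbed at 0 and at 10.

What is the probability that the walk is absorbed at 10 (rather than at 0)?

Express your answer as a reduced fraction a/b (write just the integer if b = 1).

Symmetric walk (p = 1/2): the harmonic-function argument gives P(hit 10 before 0 | start at 6) = a/N.
P = 6/10 = 3/5

Answer: 3/5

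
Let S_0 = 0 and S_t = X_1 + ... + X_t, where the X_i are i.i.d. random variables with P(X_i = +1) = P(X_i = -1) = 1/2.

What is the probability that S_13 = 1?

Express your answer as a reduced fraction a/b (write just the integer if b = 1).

Answer: 429/2048

Derivation:
To reach position 1 after 13 steps: need 7 steps of +1 and 6 of -1.
Favorable paths: C(13,7) = 1716
Total paths: 2^13 = 8192
P = 1716/8192 = 429/2048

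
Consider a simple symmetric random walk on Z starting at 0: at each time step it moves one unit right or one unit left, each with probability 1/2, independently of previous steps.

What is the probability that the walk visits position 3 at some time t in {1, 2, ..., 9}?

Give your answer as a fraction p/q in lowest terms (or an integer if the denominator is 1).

Answer: 11/32

Derivation:
Count via complement. Let g(t,s) = #length-t paths at position s with S_1..S_t all ≠ 3.
g(t,s) = g(t-1,s-1) + g(t-1,s+1) for s ≠ 3; g(t,3) = 0.
t=0: g(0,0)=1
t=1: g(1,-1)=1 g(1,1)=1
t=2: g(2,-2)=1 g(2,0)=2 g(2,2)=1
t=3: g(3,-3)=1 g(3,-1)=3 g(3,1)=3
t=4: g(4,-4)=1 g(4,-2)=4 g(4,0)=6 g(4,2)=3
t=5: g(5,-5)=1 g(5,-3)=5 g(5,-1)=10 g(5,1)=9
t=6: g(6,-6)=1 g(6,-4)=6 g(6,-2)=15 g(6,0)=19 g(6,2)=9
t=7: g(7,-7)=1 g(7,-5)=7 g(7,-3)=21 g(7,-1)=34 g(7,1)=28
t=8: g(8,-8)=1 g(8,-6)=8 g(8,-4)=28 g(8,-2)=55 g(8,0)=62 g(8,2)=28
t=9: g(9,-9)=1 g(9,-7)=9 g(9,-5)=36 g(9,-3)=83 g(9,-1)=117 g(9,1)=90
Paths never hitting 3: Σ_s g(9,s) = 336
Paths hitting 3: 2^9 - 336 = 176
P = 176/512 = 11/32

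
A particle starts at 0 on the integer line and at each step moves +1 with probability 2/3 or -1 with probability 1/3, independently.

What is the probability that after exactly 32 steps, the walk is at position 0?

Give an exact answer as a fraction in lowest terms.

To be at 0 after 32 steps: need exactly 16 steps of +1 and 16 of -1.
Number of such sequences: C(32,16) = 601080390
Each has probability (2/3)^16 · (1/3)^16 = 65536/1853020188851841
P = 601080390 · 65536/1853020188851841 = 4376933826560/205891132094649

Answer: 4376933826560/205891132094649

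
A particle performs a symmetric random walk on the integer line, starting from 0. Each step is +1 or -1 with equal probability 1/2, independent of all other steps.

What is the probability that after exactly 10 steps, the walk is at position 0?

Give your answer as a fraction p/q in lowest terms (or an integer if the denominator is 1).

To return to 0 after 10 steps: need exactly 5 steps of +1 and 5 of -1.
Favorable paths: C(10,5) = 252
Total paths: 2^10 = 1024
P = 252/1024 = 63/256

Answer: 63/256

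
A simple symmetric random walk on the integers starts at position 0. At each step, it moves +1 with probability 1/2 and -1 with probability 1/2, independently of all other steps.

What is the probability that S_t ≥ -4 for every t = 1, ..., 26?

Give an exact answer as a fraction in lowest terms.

Let f(t,s) = #length-t paths at position s with S_1..S_t all ≥ -4.
f(t,s) = f(t-1,s-1) + f(t-1,s+1) for s ≥ -4; f(t,s) = 0 for s < -4.
t=0: f(0,0)=1
t=1: f(1,-1)=1 f(1,1)=1
t=2: f(2,-2)=1 f(2,0)=2 f(2,2)=1
t=3: f(3,-3)=1 f(3,-1)=3 f(3,1)=3 f(3,3)=1
t=4: f(4,-4)=1 f(4,-2)=4 f(4,0)=6 f(4,2)=4 f(4,4)=1
t=5: f(5,-3)=5 f(5,-1)=10 f(5,1)=10 f(5,3)=5 f(5,5)=1
t=6: f(6,-4)=5 f(6,-2)=15 f(6,0)=20 f(6,2)=15 f(6,4)=6 f(6,6)=1
t=7: f(7,-3)=20 f(7,-1)=35 f(7,1)=35 f(7,3)=21 f(7,5)=7 f(7,7)=1
t=8: f(8,-4)=20 f(8,-2)=55 f(8,0)=70 f(8,2)=56 f(8,4)=28 f(8,6)=8 f(8,8)=1
t=9: f(9,-3)=75 f(9,-1)=125 f(9,1)=126 f(9,3)=84 f(9,5)=36 f(9,7)=9 f(9,9)=1
t=10: f(10,-4)=75 f(10,-2)=200 f(10,0)=251 f(10,2)=210 f(10,4)=120 f(10,6)=45 f(10,8)=10 f(10,10)=1
t=11: f(11,-3)=275 f(11,-1)=451 f(11,1)=461 f(11,3)=330 f(11,5)=165 f(11,7)=55 f(11,9)=11 f(11,11)=1
t=12: f(12,-4)=275 f(12,-2)=726 f(12,0)=912 f(12,2)=791 f(12,4)=495 f(12,6)=220 f(12,8)=66 f(12,10)=12 f(12,12)=1
t=13: f(13,-3)=1001 f(13,-1)=1638 f(13,1)=1703 f(13,3)=1286 f(13,5)=715 f(13,7)=286 f(13,9)=78 f(13,11)=13 f(13,13)=1
t=14: f(14,-4)=1001 f(14,-2)=2639 f(14,0)=3341 f(14,2)=2989 f(14,4)=2001 f(14,6)=1001 f(14,8)=364 f(14,10)=91 f(14,12)=14 f(14,14)=1
t=15: f(15,-3)=3640 f(15,-1)=5980 f(15,1)=6330 f(15,3)=4990 f(15,5)=3002 f(15,7)=1365 f(15,9)=455 f(15,11)=105 f(15,13)=15 f(15,15)=1
t=16: f(16,-4)=3640 f(16,-2)=9620 f(16,0)=12310 f(16,2)=11320 f(16,4)=7992 f(16,6)=4367 f(16,8)=1820 f(16,10)=560 f(16,12)=120 f(16,14)=16 f(16,16)=1
t=17: f(17,-3)=13260 f(17,-1)=21930 f(17,1)=23630 f(17,3)=19312 f(17,5)=12359 f(17,7)=6187 f(17,9)=2380 f(17,11)=680 f(17,13)=136 f(17,15)=17 f(17,17)=1
t=18: f(18,-4)=13260 f(18,-2)=35190 f(18,0)=45560 f(18,2)=42942 f(18,4)=31671 f(18,6)=18546 f(18,8)=8567 f(18,10)=3060 f(18,12)=816 f(18,14)=153 f(18,16)=18 f(18,18)=1
t=19: f(19,-3)=48450 f(19,-1)=80750 f(19,1)=88502 f(19,3)=74613 f(19,5)=50217 f(19,7)=27113 f(19,9)=11627 f(19,11)=3876 f(19,13)=969 f(19,15)=171 f(19,17)=19 f(19,19)=1
t=20: f(20,-4)=48450 f(20,-2)=129200 f(20,0)=169252 f(20,2)=163115 f(20,4)=124830 f(20,6)=77330 f(20,8)=38740 f(20,10)=15503 f(20,12)=4845 f(20,14)=1140 f(20,16)=190 f(20,18)=20 f(20,20)=1
t=21: f(21,-3)=177650 f(21,-1)=298452 f(21,1)=332367 f(21,3)=287945 f(21,5)=202160 f(21,7)=116070 f(21,9)=54243 f(21,11)=20348 f(21,13)=5985 f(21,15)=1330 f(21,17)=210 f(21,19)=21 f(21,21)=1
t=22: f(22,-4)=177650 f(22,-2)=476102 f(22,0)=630819 f(22,2)=620312 f(22,4)=490105 f(22,6)=318230 f(22,8)=170313 f(22,10)=74591 f(22,12)=26333 f(22,14)=7315 f(22,16)=1540 f(22,18)=231 f(22,20)=22 f(22,22)=1
t=23: f(23,-3)=653752 f(23,-1)=1106921 f(23,1)=1251131 f(23,3)=1110417 f(23,5)=808335 f(23,7)=488543 f(23,9)=244904 f(23,11)=100924 f(23,13)=33648 f(23,15)=8855 f(23,17)=1771 f(23,19)=253 f(23,21)=23 f(23,23)=1
t=24: f(24,-4)=653752 f(24,-2)=1760673 f(24,0)=2358052 f(24,2)=2361548 f(24,4)=1918752 f(24,6)=1296878 f(24,8)=733447 f(24,10)=345828 f(24,12)=134572 f(24,14)=42503 f(24,16)=10626 f(24,18)=2024 f(24,20)=276 f(24,22)=24 f(24,24)=1
t=25: f(25,-3)=2414425 f(25,-1)=4118725 f(25,1)=4719600 f(25,3)=4280300 f(25,5)=3215630 f(25,7)=2030325 f(25,9)=1079275 f(25,11)=480400 f(25,13)=177075 f(25,15)=53129 f(25,17)=12650 f(25,19)=2300 f(25,21)=300 f(25,23)=25 f(25,25)=1
t=26: f(26,-4)=2414425 f(26,-2)=6533150 f(26,0)=8838325 f(26,2)=8999900 f(26,4)=7495930 f(26,6)=5245955 f(26,8)=3109600 f(26,10)=1559675 f(26,12)=657475 f(26,14)=230204 f(26,16)=65779 f(26,18)=14950 f(26,20)=2600 f(26,22)=325 f(26,24)=26 f(26,26)=1
Σ_s f(26,s) = 45168320
P = 45168320/67108864 = 705755/1048576

Answer: 705755/1048576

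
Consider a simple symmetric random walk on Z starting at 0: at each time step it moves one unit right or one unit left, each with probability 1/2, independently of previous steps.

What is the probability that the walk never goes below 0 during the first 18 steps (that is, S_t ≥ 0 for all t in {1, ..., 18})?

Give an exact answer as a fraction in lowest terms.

Answer: 12155/65536

Derivation:
Let f(t,s) = #length-t paths at position s with S_1..S_t all ≥ 0.
f(t,s) = f(t-1,s-1) + f(t-1,s+1) for s ≥ 0; f(t,s) = 0 for s < 0.
t=0: f(0,0)=1
t=1: f(1,1)=1
t=2: f(2,0)=1 f(2,2)=1
t=3: f(3,1)=2 f(3,3)=1
t=4: f(4,0)=2 f(4,2)=3 f(4,4)=1
t=5: f(5,1)=5 f(5,3)=4 f(5,5)=1
t=6: f(6,0)=5 f(6,2)=9 f(6,4)=5 f(6,6)=1
t=7: f(7,1)=14 f(7,3)=14 f(7,5)=6 f(7,7)=1
t=8: f(8,0)=14 f(8,2)=28 f(8,4)=20 f(8,6)=7 f(8,8)=1
t=9: f(9,1)=42 f(9,3)=48 f(9,5)=27 f(9,7)=8 f(9,9)=1
t=10: f(10,0)=42 f(10,2)=90 f(10,4)=75 f(10,6)=35 f(10,8)=9 f(10,10)=1
t=11: f(11,1)=132 f(11,3)=165 f(11,5)=110 f(11,7)=44 f(11,9)=10 f(11,11)=1
t=12: f(12,0)=132 f(12,2)=297 f(12,4)=275 f(12,6)=154 f(12,8)=54 f(12,10)=11 f(12,12)=1
t=13: f(13,1)=429 f(13,3)=572 f(13,5)=429 f(13,7)=208 f(13,9)=65 f(13,11)=12 f(13,13)=1
t=14: f(14,0)=429 f(14,2)=1001 f(14,4)=1001 f(14,6)=637 f(14,8)=273 f(14,10)=77 f(14,12)=13 f(14,14)=1
t=15: f(15,1)=1430 f(15,3)=2002 f(15,5)=1638 f(15,7)=910 f(15,9)=350 f(15,11)=90 f(15,13)=14 f(15,15)=1
t=16: f(16,0)=1430 f(16,2)=3432 f(16,4)=3640 f(16,6)=2548 f(16,8)=1260 f(16,10)=440 f(16,12)=104 f(16,14)=15 f(16,16)=1
t=17: f(17,1)=4862 f(17,3)=7072 f(17,5)=6188 f(17,7)=3808 f(17,9)=1700 f(17,11)=544 f(17,13)=119 f(17,15)=16 f(17,17)=1
t=18: f(18,0)=4862 f(18,2)=11934 f(18,4)=13260 f(18,6)=9996 f(18,8)=5508 f(18,10)=2244 f(18,12)=663 f(18,14)=135 f(18,16)=17 f(18,18)=1
Σ_s f(18,s) = 48620
P = 48620/262144 = 12155/65536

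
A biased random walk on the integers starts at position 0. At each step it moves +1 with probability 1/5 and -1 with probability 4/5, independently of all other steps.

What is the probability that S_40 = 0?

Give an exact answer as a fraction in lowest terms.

To be at 0 after 40 steps: need exactly 20 steps of +1 and 20 of -1.
Number of such sequences: C(40,20) = 137846528820
Each has probability (1/5)^20 · (4/5)^20 = 1099511627776/9094947017729282379150390625
P = 137846528820 · 1099511627776/9094947017729282379150390625 = 30312772257229899300864/1818989403545856475830078125

Answer: 30312772257229899300864/1818989403545856475830078125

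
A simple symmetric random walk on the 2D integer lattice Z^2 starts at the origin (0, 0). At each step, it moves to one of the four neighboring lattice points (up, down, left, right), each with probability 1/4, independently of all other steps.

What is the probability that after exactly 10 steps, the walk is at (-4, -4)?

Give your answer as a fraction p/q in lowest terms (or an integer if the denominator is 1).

Let h be the number of horizontal steps (so 10-h are vertical). To end at (-4,-4) need (h-4)/2 right-steps and ((10-h)-4)/2 up-steps.
Sum over h with 4 ≤ h ≤ 6, h ≡ 0 (mod 2), 10-h ≡ 0 (mod 2):
h=4: C(10,4)·C(4,0)·C(6,1) = 210·1·6 = 1260
h=6: C(10,6)·C(6,1)·C(4,0) = 210·6·1 = 1260
Total favorable: 2520
Total paths: 4^10 = 1048576
P = 2520/1048576 = 315/131072

Answer: 315/131072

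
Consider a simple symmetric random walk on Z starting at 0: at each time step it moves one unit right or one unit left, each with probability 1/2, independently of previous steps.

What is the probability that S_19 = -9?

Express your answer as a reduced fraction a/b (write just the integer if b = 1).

To reach position -9 after 19 steps: need 5 steps of +1 and 14 of -1.
Favorable paths: C(19,5) = 11628
Total paths: 2^19 = 524288
P = 11628/524288 = 2907/131072

Answer: 2907/131072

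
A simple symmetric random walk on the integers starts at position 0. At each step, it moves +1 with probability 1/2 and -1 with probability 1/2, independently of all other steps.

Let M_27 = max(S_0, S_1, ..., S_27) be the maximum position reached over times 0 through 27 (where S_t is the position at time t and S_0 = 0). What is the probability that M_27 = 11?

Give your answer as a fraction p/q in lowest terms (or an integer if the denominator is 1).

Let M_27 = max(S_0,...,S_27). Use the reflection principle: for j ≥ 1, #{paths with M_27 ≥ j} = #{S_27 ≥ j} + #{S_27 ≥ j+1}.
By reflection, #{M_27 ≥ 11} = #{S_27 ≥ 11} + #{S_27 ≥ 12} = 3505699 + 1285624 = 4791323.
#{M_27 ≥ 12} = #{S_27 ≥ 12} + #{S_27 ≥ 13} = 1285624 + 1285624 = 2571248.
#{M_27 = 11} = 4791323 - 2571248 = 2220075.
P(M_27 = 11) = 2220075/134217728 = 2220075/134217728

Answer: 2220075/134217728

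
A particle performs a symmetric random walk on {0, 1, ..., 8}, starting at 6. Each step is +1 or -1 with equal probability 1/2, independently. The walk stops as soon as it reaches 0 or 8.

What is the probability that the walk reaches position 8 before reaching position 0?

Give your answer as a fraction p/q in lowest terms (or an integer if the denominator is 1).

Answer: 3/4

Derivation:
Symmetric walk (p = 1/2): the harmonic-function argument gives P(hit 8 before 0 | start at 6) = a/N.
P = 6/8 = 3/4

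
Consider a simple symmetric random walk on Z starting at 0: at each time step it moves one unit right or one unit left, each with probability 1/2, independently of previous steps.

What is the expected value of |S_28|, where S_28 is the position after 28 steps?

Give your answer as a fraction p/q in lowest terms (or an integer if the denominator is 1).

S_28 takes values m ≡ 0 (mod 2) with |m| ≤ 28; P(S_28=m) = C(28,(28+m)/2)/2^28.
Total paths: 2^28 = 268435456
Distribution: P(S=-28)=1/268435456, P(S=-26)=28/268435456, P(S=-24)=378/268435456, P(S=-22)=3276/268435456, P(S=-20)=20475/268435456, P(S=-18)=98280/268435456, P(S=-16)=376740/268435456, P(S=-14)=1184040/268435456, P(S=-12)=3108105/268435456, P(S=-10)=6906900/268435456, P(S=-8)=13123110/268435456, P(S=-6)=21474180/268435456, P(S=-4)=30421755/268435456, P(S=-2)=37442160/268435456, P(S=0)=40116600/268435456, P(S=2)=37442160/268435456, P(S=4)=30421755/268435456, P(S=6)=21474180/268435456, P(S=8)=13123110/268435456, P(S=10)=6906900/268435456, P(S=12)=3108105/268435456, P(S=14)=1184040/268435456, P(S=16)=376740/268435456, P(S=18)=98280/268435456, P(S=20)=20475/268435456, P(S=22)=3276/268435456, P(S=24)=378/268435456, P(S=26)=28/268435456, P(S=28)=1/268435456
E[|S_28|] = Σ_m |m|·P(S_28=m) = 1123264800/268435456 = 35102025/8388608

Answer: 35102025/8388608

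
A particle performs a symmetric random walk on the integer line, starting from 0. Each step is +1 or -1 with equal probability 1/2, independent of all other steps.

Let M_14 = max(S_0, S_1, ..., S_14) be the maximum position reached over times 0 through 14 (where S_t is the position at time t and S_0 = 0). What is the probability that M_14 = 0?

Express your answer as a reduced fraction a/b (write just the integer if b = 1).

Answer: 429/2048

Derivation:
Let M_14 = max(S_0,...,S_14). Use the reflection principle: for j ≥ 1, #{paths with M_14 ≥ j} = #{S_14 ≥ j} + #{S_14 ≥ j+1}.
P(M_14 ≥ 0) = 1 since S_0 = 0, so #{M_14 ≥ 0} = 16384.
#{M_14 ≥ 1} = #{S_14 ≥ 1} + #{S_14 ≥ 2} = 6476 + 6476 = 12952.
#{M_14 = 0} = 16384 - 12952 = 3432.
P(M_14 = 0) = 3432/16384 = 429/2048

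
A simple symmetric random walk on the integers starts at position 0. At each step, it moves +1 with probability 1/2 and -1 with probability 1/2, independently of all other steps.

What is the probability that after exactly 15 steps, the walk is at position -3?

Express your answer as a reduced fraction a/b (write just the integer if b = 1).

To reach position -3 after 15 steps: need 6 steps of +1 and 9 of -1.
Favorable paths: C(15,6) = 5005
Total paths: 2^15 = 32768
P = 5005/32768 = 5005/32768

Answer: 5005/32768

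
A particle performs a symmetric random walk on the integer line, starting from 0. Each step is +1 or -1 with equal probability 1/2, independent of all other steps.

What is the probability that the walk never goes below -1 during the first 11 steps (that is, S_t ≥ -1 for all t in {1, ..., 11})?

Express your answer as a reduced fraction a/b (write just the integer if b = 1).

Let f(t,s) = #length-t paths at position s with S_1..S_t all ≥ -1.
f(t,s) = f(t-1,s-1) + f(t-1,s+1) for s ≥ -1; f(t,s) = 0 for s < -1.
t=0: f(0,0)=1
t=1: f(1,-1)=1 f(1,1)=1
t=2: f(2,0)=2 f(2,2)=1
t=3: f(3,-1)=2 f(3,1)=3 f(3,3)=1
t=4: f(4,0)=5 f(4,2)=4 f(4,4)=1
t=5: f(5,-1)=5 f(5,1)=9 f(5,3)=5 f(5,5)=1
t=6: f(6,0)=14 f(6,2)=14 f(6,4)=6 f(6,6)=1
t=7: f(7,-1)=14 f(7,1)=28 f(7,3)=20 f(7,5)=7 f(7,7)=1
t=8: f(8,0)=42 f(8,2)=48 f(8,4)=27 f(8,6)=8 f(8,8)=1
t=9: f(9,-1)=42 f(9,1)=90 f(9,3)=75 f(9,5)=35 f(9,7)=9 f(9,9)=1
t=10: f(10,0)=132 f(10,2)=165 f(10,4)=110 f(10,6)=44 f(10,8)=10 f(10,10)=1
t=11: f(11,-1)=132 f(11,1)=297 f(11,3)=275 f(11,5)=154 f(11,7)=54 f(11,9)=11 f(11,11)=1
Σ_s f(11,s) = 924
P = 924/2048 = 231/512

Answer: 231/512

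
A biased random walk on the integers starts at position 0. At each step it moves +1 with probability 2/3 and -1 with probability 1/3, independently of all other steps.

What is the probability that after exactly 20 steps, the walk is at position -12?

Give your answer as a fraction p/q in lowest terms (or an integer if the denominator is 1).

To reach position -12 after 20 steps: need 4 steps of +1 and 16 steps of -1.
Number of such sequences: C(20,4) = 4845
Each has probability (2/3)^4 · (1/3)^16 = 16/3486784401
P = 4845 · 16/3486784401 = 25840/1162261467

Answer: 25840/1162261467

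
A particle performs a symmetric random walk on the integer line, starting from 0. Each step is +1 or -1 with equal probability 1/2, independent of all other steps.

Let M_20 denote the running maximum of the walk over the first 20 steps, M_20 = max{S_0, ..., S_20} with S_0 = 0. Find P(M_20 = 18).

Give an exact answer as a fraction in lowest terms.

Let M_20 = max(S_0,...,S_20). Use the reflection principle: for j ≥ 1, #{paths with M_20 ≥ j} = #{S_20 ≥ j} + #{S_20 ≥ j+1}.
By reflection, #{M_20 ≥ 18} = #{S_20 ≥ 18} + #{S_20 ≥ 19} = 21 + 1 = 22.
#{M_20 ≥ 19} = #{S_20 ≥ 19} + #{S_20 ≥ 20} = 1 + 1 = 2.
#{M_20 = 18} = 22 - 2 = 20.
P(M_20 = 18) = 20/1048576 = 5/262144

Answer: 5/262144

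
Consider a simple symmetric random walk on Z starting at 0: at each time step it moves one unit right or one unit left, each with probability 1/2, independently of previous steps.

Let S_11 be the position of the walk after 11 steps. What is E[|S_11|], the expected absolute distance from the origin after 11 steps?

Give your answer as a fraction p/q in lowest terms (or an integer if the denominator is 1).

Answer: 693/256

Derivation:
S_11 takes values m ≡ 1 (mod 2) with |m| ≤ 11; P(S_11=m) = C(11,(11+m)/2)/2^11.
Total paths: 2^11 = 2048
Distribution: P(S=-11)=1/2048, P(S=-9)=11/2048, P(S=-7)=55/2048, P(S=-5)=165/2048, P(S=-3)=330/2048, P(S=-1)=462/2048, P(S=1)=462/2048, P(S=3)=330/2048, P(S=5)=165/2048, P(S=7)=55/2048, P(S=9)=11/2048, P(S=11)=1/2048
E[|S_11|] = Σ_m |m|·P(S_11=m) = 5544/2048 = 693/256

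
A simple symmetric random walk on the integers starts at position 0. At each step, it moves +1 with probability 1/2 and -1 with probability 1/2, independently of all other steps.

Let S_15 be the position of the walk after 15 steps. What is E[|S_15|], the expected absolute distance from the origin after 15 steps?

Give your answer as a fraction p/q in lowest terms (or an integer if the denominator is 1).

S_15 takes values m ≡ 1 (mod 2) with |m| ≤ 15; P(S_15=m) = C(15,(15+m)/2)/2^15.
Total paths: 2^15 = 32768
Distribution: P(S=-15)=1/32768, P(S=-13)=15/32768, P(S=-11)=105/32768, P(S=-9)=455/32768, P(S=-7)=1365/32768, P(S=-5)=3003/32768, P(S=-3)=5005/32768, P(S=-1)=6435/32768, P(S=1)=6435/32768, P(S=3)=5005/32768, P(S=5)=3003/32768, P(S=7)=1365/32768, P(S=9)=455/32768, P(S=11)=105/32768, P(S=13)=15/32768, P(S=15)=1/32768
E[|S_15|] = Σ_m |m|·P(S_15=m) = 102960/32768 = 6435/2048

Answer: 6435/2048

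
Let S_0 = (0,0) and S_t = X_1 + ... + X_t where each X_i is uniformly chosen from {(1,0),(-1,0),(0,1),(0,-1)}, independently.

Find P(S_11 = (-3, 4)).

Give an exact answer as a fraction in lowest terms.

Let h be the number of horizontal steps (so 11-h are vertical). To end at (-3,4) need (h-3)/2 right-steps and ((11-h)+4)/2 up-steps.
Sum over h with 3 ≤ h ≤ 7, h ≡ 1 (mod 2), 11-h ≡ 0 (mod 2):
h=3: C(11,3)·C(3,0)·C(8,6) = 165·1·28 = 4620
h=5: C(11,5)·C(5,1)·C(6,5) = 462·5·6 = 13860
h=7: C(11,7)·C(7,2)·C(4,4) = 330·21·1 = 6930
Total favorable: 25410
Total paths: 4^11 = 4194304
P = 25410/4194304 = 12705/2097152

Answer: 12705/2097152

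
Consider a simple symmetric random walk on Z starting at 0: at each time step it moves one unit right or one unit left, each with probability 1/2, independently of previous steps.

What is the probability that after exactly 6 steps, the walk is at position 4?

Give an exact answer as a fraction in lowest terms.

Answer: 3/32

Derivation:
To reach position 4 after 6 steps: need 5 steps of +1 and 1 of -1.
Favorable paths: C(6,5) = 6
Total paths: 2^6 = 64
P = 6/64 = 3/32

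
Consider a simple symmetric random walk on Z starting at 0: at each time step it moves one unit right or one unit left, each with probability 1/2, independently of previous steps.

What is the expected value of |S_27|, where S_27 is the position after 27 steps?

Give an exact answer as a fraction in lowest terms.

S_27 takes values m ≡ 1 (mod 2) with |m| ≤ 27; P(S_27=m) = C(27,(27+m)/2)/2^27.
Total paths: 2^27 = 134217728
Distribution: P(S=-27)=1/134217728, P(S=-25)=27/134217728, P(S=-23)=351/134217728, P(S=-21)=2925/134217728, P(S=-19)=17550/134217728, P(S=-17)=80730/134217728, P(S=-15)=296010/134217728, P(S=-13)=888030/134217728, P(S=-11)=2220075/134217728, P(S=-9)=4686825/134217728, P(S=-7)=8436285/134217728, P(S=-5)=13037895/134217728, P(S=-3)=17383860/134217728, P(S=-1)=20058300/134217728, P(S=1)=20058300/134217728, P(S=3)=17383860/134217728, P(S=5)=13037895/134217728, P(S=7)=8436285/134217728, P(S=9)=4686825/134217728, P(S=11)=2220075/134217728, P(S=13)=888030/134217728, P(S=15)=296010/134217728, P(S=17)=80730/134217728, P(S=19)=17550/134217728, P(S=21)=2925/134217728, P(S=23)=351/134217728, P(S=25)=27/134217728, P(S=27)=1/134217728
E[|S_27|] = Σ_m |m|·P(S_27=m) = 561632400/134217728 = 35102025/8388608

Answer: 35102025/8388608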